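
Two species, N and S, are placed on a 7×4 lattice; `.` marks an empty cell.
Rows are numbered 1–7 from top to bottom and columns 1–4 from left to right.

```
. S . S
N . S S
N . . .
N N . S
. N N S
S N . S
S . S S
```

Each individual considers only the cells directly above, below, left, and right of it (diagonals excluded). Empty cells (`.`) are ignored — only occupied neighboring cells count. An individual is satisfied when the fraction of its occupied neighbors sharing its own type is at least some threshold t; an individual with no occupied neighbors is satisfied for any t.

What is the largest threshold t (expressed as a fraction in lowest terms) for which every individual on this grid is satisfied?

Row 1: (1,2)S — no occupied neighbors · (1,4)S 1/1
Row 2: (2,1)N 1/1 · (2,3)S 1/1 · (2,4)S 2/2
Row 3: (3,1)N 2/2
Row 4: (4,1)N 2/2 · (4,2)N 2/2 · (4,4)S 1/1
Row 5: (5,2)N 3/3 · (5,3)N 1/2 · (5,4)S 2/3
Row 6: (6,1)S 1/2 · (6,2)N 1/2 · (6,4)S 2/2
Row 7: (7,1)S 1/1 · (7,3)S 1/1 · (7,4)S 2/2
The smallest same-type fraction is 1/2 at (5,3), which reduces to 1/2. Any threshold above that leaves this individual unsatisfied.

1/2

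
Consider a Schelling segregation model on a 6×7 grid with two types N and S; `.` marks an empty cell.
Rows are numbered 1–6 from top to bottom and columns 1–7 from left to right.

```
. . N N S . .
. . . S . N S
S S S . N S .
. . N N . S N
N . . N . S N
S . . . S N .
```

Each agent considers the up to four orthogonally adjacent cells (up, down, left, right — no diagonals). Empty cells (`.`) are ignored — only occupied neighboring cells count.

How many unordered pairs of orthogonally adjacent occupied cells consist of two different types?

11

Scan each occupied cell's neighbors to the right and below so each pair is counted once.
From row 1: 2 unlike of 3 pairs (running 2/3).
From row 2: 2 unlike of 2 pairs (running 4/5).
From row 3: 2 unlike of 5 pairs (running 6/10).
From row 4: 1 unlike of 5 pairs (running 7/15).
From row 5: 3 unlike of 3 pairs (running 10/18).
From row 6: 1 unlike of 1 pairs (running 11/19).
Total adjacent occupied pairs: 19; unlike-type pairs: 11.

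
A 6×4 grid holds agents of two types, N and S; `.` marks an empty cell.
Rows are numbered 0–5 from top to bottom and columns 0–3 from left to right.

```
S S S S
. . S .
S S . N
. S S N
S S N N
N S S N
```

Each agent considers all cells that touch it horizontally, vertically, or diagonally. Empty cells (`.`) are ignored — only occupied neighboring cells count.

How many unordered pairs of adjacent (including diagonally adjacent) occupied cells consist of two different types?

Scan each occupied cell's neighbors to the right and below (and the two forward diagonals) so each pair is counted once.
Row 0: S(0,0)–S(0,1)= S(0,1)–S(0,2)= S(0,1)–S(1,2)= S(0,2)–S(0,3)= S(0,2)–S(1,2)= S(0,3)–S(1,2)=  → 0/6 unlike.
Row 1: S(1,2)–N(2,3)≠ S(1,2)–S(2,1)=  → 1/2 unlike.
Row 2: S(2,0)–S(2,1)= S(2,0)–S(3,1)= S(2,1)–S(3,1)= S(2,1)–S(3,2)= N(2,3)–N(3,3)= N(2,3)–S(3,2)≠  → 1/6 unlike.
Row 3: S(3,1)–S(3,2)= S(3,1)–S(4,1)= S(3,1)–N(4,2)≠ S(3,1)–S(4,0)= S(3,2)–N(3,3)≠ S(3,2)–N(4,2)≠ S(3,2)–N(4,3)≠ S(3,2)–S(4,1)= N(3,3)–N(4,3)= N(3,3)–N(4,2)=  → 4/10 unlike.
Row 4: S(4,0)–S(4,1)= S(4,0)–N(5,0)≠ S(4,0)–S(5,1)= S(4,1)–N(4,2)≠ S(4,1)–S(5,1)= S(4,1)–S(5,2)= S(4,1)–N(5,0)≠ N(4,2)–N(4,3)= N(4,2)–S(5,2)≠ N(4,2)–N(5,3)= N(4,2)–S(5,1)≠ N(4,3)–N(5,3)= N(4,3)–S(5,2)≠  → 6/13 unlike.
Row 5: N(5,0)–S(5,1)≠ S(5,1)–S(5,2)= S(5,2)–N(5,3)≠  → 2/3 unlike.
Total adjacent occupied pairs: 40; unlike-type pairs: 14.

14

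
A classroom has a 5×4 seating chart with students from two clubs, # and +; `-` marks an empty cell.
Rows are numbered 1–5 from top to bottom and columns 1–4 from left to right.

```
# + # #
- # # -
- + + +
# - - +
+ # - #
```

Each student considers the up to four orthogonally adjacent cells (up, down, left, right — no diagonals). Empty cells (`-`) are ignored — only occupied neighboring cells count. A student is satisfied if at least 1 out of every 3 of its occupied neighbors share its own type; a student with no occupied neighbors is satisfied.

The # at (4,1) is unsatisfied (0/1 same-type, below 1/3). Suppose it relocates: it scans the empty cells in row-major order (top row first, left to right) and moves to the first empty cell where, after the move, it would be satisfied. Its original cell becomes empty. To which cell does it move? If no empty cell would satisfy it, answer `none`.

(2,1)

Vacating (4,1). Empty cells in order:
  (2,1): 2/2 same-type → satisfied — stop here.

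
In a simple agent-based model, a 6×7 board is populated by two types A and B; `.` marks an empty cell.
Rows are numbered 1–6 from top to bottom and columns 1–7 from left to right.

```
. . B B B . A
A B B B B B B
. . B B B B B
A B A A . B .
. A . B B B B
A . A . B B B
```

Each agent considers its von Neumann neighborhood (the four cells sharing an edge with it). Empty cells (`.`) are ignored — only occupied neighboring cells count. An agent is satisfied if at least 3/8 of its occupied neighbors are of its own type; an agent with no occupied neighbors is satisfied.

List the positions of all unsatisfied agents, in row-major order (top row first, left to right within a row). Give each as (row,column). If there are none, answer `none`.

Row 1: (1,3)B 2/2 ✓ · (1,4)B 3/3 ✓ · (1,5)B 2/2 ✓ · (1,7)A 0/1 ✗
Row 2: (2,1)A 0/1 ✗ · (2,2)B 1/2 ✓ · (2,3)B 4/4 ✓ · (2,4)B 4/4 ✓ · (2,5)B 4/4 ✓ · (2,6)B 3/3 ✓ · (2,7)B 2/3 ✓
Row 3: (3,3)B 2/3 ✓ · (3,4)B 3/4 ✓ · (3,5)B 3/3 ✓ · (3,6)B 4/4 ✓ · (3,7)B 2/2 ✓
Row 4: (4,1)A 0/1 ✗ · (4,2)B 0/3 ✗ · (4,3)A 1/3 ✗ · (4,4)A 1/3 ✗ · (4,6)B 2/2 ✓
Row 5: (5,2)A 0/1 ✗ · (5,4)B 1/2 ✓ · (5,5)B 3/3 ✓ · (5,6)B 4/4 ✓ · (5,7)B 2/2 ✓
Row 6: (6,1)A 0/0 ✓ · (6,3)A 0/0 ✓ · (6,5)B 2/2 ✓ · (6,6)B 3/3 ✓ · (6,7)B 2/2 ✓

(1,7), (2,1), (4,1), (4,2), (4,3), (4,4), (5,2)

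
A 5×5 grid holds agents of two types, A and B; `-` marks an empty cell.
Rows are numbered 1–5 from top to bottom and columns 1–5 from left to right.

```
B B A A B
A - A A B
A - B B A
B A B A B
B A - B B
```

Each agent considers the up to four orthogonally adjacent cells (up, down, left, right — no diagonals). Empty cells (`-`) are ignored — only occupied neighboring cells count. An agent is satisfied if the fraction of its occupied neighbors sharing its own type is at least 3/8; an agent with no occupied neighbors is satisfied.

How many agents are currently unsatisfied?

(1,1)B 1/2 ✓
(1,2)B 1/2 ✓
(1,3)A 2/3 ✓
(1,4)A 2/3 ✓
(1,5)B 1/2 ✓
(2,1)A 1/2 ✓
(2,3)A 2/3 ✓
(2,4)A 2/4 ✓
(2,5)B 1/3 ✗
(3,1)A 1/2 ✓
(3,3)B 2/3 ✓
(3,4)B 1/4 ✗
(3,5)A 0/3 ✗
(4,1)B 1/3 ✗
(4,2)A 1/3 ✗
(4,3)B 1/3 ✗
(4,4)A 0/4 ✗
(4,5)B 1/3 ✗
(5,1)B 1/2 ✓
(5,2)A 1/2 ✓
(5,4)B 1/2 ✓
(5,5)B 2/2 ✓
Unsatisfied: (2,5), (3,4), (3,5), (4,1), (4,2), (4,3), (4,4), (4,5) — 8 in total.

8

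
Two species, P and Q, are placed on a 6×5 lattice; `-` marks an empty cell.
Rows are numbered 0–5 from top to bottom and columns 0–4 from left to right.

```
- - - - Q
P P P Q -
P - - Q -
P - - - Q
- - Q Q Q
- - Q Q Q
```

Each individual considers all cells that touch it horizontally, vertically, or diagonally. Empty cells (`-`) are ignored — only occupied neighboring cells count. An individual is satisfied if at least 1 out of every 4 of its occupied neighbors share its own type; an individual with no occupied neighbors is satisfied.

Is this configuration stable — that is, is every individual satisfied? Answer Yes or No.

(0,4)Q 1/1 satisfied
(1,0)P 2/2 satisfied
(1,1)P 3/3 satisfied
(1,2)P 1/3 satisfied
(1,3)Q 2/3 satisfied
(2,0)P 3/3 satisfied
(2,3)Q 2/3 satisfied
(3,0)P 1/1 satisfied
(3,4)Q 3/3 satisfied
(4,2)Q 3/3 satisfied
(4,3)Q 6/6 satisfied
(4,4)Q 4/4 satisfied
(5,2)Q 3/3 satisfied
(5,3)Q 5/5 satisfied
(5,4)Q 3/3 satisfied
All meet the threshold, so the configuration is stable.

Yes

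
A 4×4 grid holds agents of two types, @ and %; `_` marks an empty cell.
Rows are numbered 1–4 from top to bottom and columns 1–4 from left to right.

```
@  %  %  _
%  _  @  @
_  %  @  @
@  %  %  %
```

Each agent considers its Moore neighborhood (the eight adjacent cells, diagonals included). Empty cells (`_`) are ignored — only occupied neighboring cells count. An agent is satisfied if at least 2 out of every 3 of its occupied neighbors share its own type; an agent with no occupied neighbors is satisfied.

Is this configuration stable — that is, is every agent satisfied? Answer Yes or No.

No

Row 1: (1,1)@ 0/2 unhappy · (1,2)% 2/4 unhappy · (1,3)% 1/3 unhappy
Row 2: (2,1)% 2/3 ok · (2,3)@ 3/6 unhappy · (2,4)@ 3/4 ok
Row 3: (3,2)% 3/6 unhappy · (3,3)@ 3/7 unhappy · (3,4)@ 3/5 unhappy
Row 4: (4,1)@ 0/2 unhappy · (4,2)% 2/4 unhappy · (4,3)% 3/5 unhappy · (4,4)% 1/3 unhappy
For instance (1,1) has only 0/2 same-type neighbors, below 2/3.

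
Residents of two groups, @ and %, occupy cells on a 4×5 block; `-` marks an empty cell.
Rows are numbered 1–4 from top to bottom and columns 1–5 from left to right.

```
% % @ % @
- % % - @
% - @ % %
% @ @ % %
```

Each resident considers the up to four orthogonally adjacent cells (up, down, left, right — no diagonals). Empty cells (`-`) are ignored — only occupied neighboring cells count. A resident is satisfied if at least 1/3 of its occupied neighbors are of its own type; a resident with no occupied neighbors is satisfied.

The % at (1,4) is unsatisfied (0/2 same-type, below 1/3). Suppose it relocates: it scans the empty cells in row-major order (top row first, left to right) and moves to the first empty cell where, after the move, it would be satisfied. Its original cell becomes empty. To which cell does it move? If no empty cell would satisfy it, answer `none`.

Vacating (1,4). Empty cells in order:
  (2,1): 3/3 same-type → satisfied — stop here.

(2,1)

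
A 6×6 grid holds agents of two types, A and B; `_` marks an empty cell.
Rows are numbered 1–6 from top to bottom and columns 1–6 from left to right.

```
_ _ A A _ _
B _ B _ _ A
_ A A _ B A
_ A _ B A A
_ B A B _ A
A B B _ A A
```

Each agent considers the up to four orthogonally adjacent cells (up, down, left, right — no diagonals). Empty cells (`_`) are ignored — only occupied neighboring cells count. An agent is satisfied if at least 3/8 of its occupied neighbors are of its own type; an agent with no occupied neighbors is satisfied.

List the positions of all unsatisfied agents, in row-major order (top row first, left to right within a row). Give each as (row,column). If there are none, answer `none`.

(1,3)A 1/2 ok
(1,4)A 1/1 ok
(2,1)B 0/0 ok
(2,3)B 0/2 unhappy
(2,6)A 1/1 ok
(3,2)A 2/2 ok
(3,3)A 1/2 ok
(3,5)B 0/2 unhappy
(3,6)A 2/3 ok
(4,2)A 1/2 ok
(4,4)B 1/2 ok
(4,5)A 1/3 unhappy
(4,6)A 3/3 ok
(5,2)B 1/3 unhappy
(5,3)A 0/3 unhappy
(5,4)B 1/2 ok
(5,6)A 2/2 ok
(6,1)A 0/1 unhappy
(6,2)B 2/3 ok
(6,3)B 1/2 ok
(6,5)A 1/1 ok
(6,6)A 2/2 ok

(2,3), (3,5), (4,5), (5,2), (5,3), (6,1)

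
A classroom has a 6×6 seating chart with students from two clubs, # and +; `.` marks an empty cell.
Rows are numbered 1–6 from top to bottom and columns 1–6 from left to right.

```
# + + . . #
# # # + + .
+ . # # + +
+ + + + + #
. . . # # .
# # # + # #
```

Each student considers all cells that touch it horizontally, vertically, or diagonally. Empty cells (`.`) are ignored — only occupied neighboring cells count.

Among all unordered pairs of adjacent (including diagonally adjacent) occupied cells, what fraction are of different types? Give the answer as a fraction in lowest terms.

Scan each occupied cell's neighbors to the right and below (and the two forward diagonals) so each pair is counted once.
Row 1: #(1,1)–+(1,2)≠ #(1,1)–#(2,1)= #(1,1)–#(2,2)= +(1,2)–+(1,3)= +(1,2)–#(2,2)≠ +(1,2)–#(2,3)≠ +(1,2)–#(2,1)≠ +(1,3)–#(2,3)≠ +(1,3)–+(2,4)= +(1,3)–#(2,2)≠ #(1,6)–+(2,5)≠  → 7/11 unlike.
Row 2: #(2,1)–#(2,2)= #(2,1)–+(3,1)≠ #(2,2)–#(2,3)= #(2,2)–#(3,3)= #(2,2)–+(3,1)≠ #(2,3)–+(2,4)≠ #(2,3)–#(3,3)= #(2,3)–#(3,4)= +(2,4)–+(2,5)= +(2,4)–#(3,4)≠ +(2,4)–+(3,5)= +(2,4)–#(3,3)≠ +(2,5)–+(3,5)= +(2,5)–+(3,6)= +(2,5)–#(3,4)≠  → 6/15 unlike.
Row 3: +(3,1)–+(4,1)= +(3,1)–+(4,2)= #(3,3)–#(3,4)= #(3,3)–+(4,3)≠ #(3,3)–+(4,4)≠ #(3,3)–+(4,2)≠ #(3,4)–+(3,5)≠ #(3,4)–+(4,4)≠ #(3,4)–+(4,5)≠ #(3,4)–+(4,3)≠ +(3,5)–+(3,6)= +(3,5)–+(4,5)= +(3,5)–#(4,6)≠ +(3,5)–+(4,4)= +(3,6)–#(4,6)≠ +(3,6)–+(4,5)=  → 9/16 unlike.
Row 4: +(4,1)–+(4,2)= +(4,2)–+(4,3)= +(4,3)–+(4,4)= +(4,3)–#(5,4)≠ +(4,4)–+(4,5)= +(4,4)–#(5,4)≠ +(4,4)–#(5,5)≠ +(4,5)–#(4,6)≠ +(4,5)–#(5,5)≠ +(4,5)–#(5,4)≠ #(4,6)–#(5,5)=  → 6/11 unlike.
Row 5: #(5,4)–#(5,5)= #(5,4)–+(6,4)≠ #(5,4)–#(6,5)= #(5,4)–#(6,3)= #(5,5)–#(6,5)= #(5,5)–#(6,6)= #(5,5)–+(6,4)≠  → 2/7 unlike.
Row 6: #(6,1)–#(6,2)= #(6,2)–#(6,3)= #(6,3)–+(6,4)≠ +(6,4)–#(6,5)≠ #(6,5)–#(6,6)=  → 2/5 unlike.
Total adjacent occupied pairs: 65; unlike-type pairs: 32.
32/65 is already in lowest terms.

32/65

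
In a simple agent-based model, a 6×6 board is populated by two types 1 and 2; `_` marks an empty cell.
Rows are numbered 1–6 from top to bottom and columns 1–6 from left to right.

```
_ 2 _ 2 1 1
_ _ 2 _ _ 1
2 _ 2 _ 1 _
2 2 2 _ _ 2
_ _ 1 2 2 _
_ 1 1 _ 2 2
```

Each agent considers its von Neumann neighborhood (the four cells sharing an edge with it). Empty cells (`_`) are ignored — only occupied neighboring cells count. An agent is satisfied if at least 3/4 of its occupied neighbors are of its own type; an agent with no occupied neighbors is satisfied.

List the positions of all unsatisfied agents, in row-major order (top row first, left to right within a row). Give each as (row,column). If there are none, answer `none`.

(1,4), (1,5), (4,3), (5,3), (5,4)

Row 1: (1,2)2 0/0 ✓ · (1,4)2 0/1 ✗ · (1,5)1 1/2 ✗ · (1,6)1 2/2 ✓
Row 2: (2,3)2 1/1 ✓ · (2,6)1 1/1 ✓
Row 3: (3,1)2 1/1 ✓ · (3,3)2 2/2 ✓ · (3,5)1 0/0 ✓
Row 4: (4,1)2 2/2 ✓ · (4,2)2 2/2 ✓ · (4,3)2 2/3 ✗ · (4,6)2 0/0 ✓
Row 5: (5,3)1 1/3 ✗ · (5,4)2 1/2 ✗ · (5,5)2 2/2 ✓
Row 6: (6,2)1 1/1 ✓ · (6,3)1 2/2 ✓ · (6,5)2 2/2 ✓ · (6,6)2 1/1 ✓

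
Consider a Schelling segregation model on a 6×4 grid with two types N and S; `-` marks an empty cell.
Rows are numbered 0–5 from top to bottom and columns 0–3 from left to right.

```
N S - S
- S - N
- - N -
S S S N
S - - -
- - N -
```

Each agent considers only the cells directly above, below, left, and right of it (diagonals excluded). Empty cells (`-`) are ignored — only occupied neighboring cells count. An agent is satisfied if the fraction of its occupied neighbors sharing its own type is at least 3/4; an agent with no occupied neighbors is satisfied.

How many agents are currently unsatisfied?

(0,0)N 0/1 not
(0,1)S 1/2 not
(0,3)S 0/1 not
(1,1)S 1/1 satisfied
(1,3)N 0/1 not
(2,2)N 0/1 not
(3,0)S 2/2 satisfied
(3,1)S 2/2 satisfied
(3,2)S 1/3 not
(3,3)N 0/1 not
(4,0)S 1/1 satisfied
(5,2)N 0/0 satisfied
Unsatisfied: (0,0), (0,1), (0,3), (1,3), (2,2), (3,2), (3,3) — 7 in total.

7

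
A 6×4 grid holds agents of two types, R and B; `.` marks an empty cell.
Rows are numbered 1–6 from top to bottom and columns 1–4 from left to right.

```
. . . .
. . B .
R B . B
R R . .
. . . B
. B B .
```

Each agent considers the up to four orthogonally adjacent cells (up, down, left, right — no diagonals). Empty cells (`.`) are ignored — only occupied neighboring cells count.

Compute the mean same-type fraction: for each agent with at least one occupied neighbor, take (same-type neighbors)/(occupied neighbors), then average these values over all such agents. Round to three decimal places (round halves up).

Row 2: (2,3)B — no occupied neighbors
Row 3: (3,1)R 1/2 · (3,2)B 0/2 · (3,4)B — no occupied neighbors
Row 4: (4,1)R 2/2 · (4,2)R 1/2
Row 5: (5,4)B — no occupied neighbors
Row 6: (6,2)B 1/1 · (6,3)B 1/1
Sum over 6 agents: 1/2 + 0/2 + 2/2 + 1/2 + 1/1 + 1/1 = 4; mean = 4 ÷ 6 = 2/3 = 0.666666… → 0.667.

0.667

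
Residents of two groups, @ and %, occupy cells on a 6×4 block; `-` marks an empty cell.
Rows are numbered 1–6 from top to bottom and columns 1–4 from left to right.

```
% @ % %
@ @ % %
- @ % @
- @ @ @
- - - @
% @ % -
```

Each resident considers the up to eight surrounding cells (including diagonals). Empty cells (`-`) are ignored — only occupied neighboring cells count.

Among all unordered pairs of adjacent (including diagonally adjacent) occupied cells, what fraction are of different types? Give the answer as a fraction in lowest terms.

Scan each occupied cell's neighbors to the right and below (and the two forward diagonals) so each pair is counted once.
Row 1: %(1,1)–@(1,2)≠ %(1,1)–@(2,1)≠ %(1,1)–@(2,2)≠ @(1,2)–%(1,3)≠ @(1,2)–@(2,2)= @(1,2)–%(2,3)≠ @(1,2)–@(2,1)= %(1,3)–%(1,4)= %(1,3)–%(2,3)= %(1,3)–%(2,4)= %(1,3)–@(2,2)≠ %(1,4)–%(2,4)= %(1,4)–%(2,3)=  → 6/13 unlike.
Row 2: @(2,1)–@(2,2)= @(2,1)–@(3,2)= @(2,2)–%(2,3)≠ @(2,2)–@(3,2)= @(2,2)–%(3,3)≠ %(2,3)–%(2,4)= %(2,3)–%(3,3)= %(2,3)–@(3,4)≠ %(2,3)–@(3,2)≠ %(2,4)–@(3,4)≠ %(2,4)–%(3,3)=  → 5/11 unlike.
Row 3: @(3,2)–%(3,3)≠ @(3,2)–@(4,2)= @(3,2)–@(4,3)= %(3,3)–@(3,4)≠ %(3,3)–@(4,3)≠ %(3,3)–@(4,4)≠ %(3,3)–@(4,2)≠ @(3,4)–@(4,4)= @(3,4)–@(4,3)=  → 5/9 unlike.
Row 4: @(4,2)–@(4,3)= @(4,3)–@(4,4)= @(4,3)–@(5,4)= @(4,4)–@(5,4)=  → 0/4 unlike.
Row 5: @(5,4)–%(6,3)≠  → 1/1 unlike.
Row 6: %(6,1)–@(6,2)≠ @(6,2)–%(6,3)≠  → 2/2 unlike.
Total adjacent occupied pairs: 40; unlike-type pairs: 19.
19/40 is already in lowest terms.

19/40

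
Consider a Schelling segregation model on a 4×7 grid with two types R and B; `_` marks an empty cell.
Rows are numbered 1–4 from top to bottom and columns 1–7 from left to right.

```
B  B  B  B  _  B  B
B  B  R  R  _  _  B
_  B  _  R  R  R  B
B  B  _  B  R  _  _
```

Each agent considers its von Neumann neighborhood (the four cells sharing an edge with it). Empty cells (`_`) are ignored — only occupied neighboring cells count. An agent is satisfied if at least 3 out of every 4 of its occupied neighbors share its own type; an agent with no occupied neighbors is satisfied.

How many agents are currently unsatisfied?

(1,1)B 2/2 ok
(1,2)B 3/3 ok
(1,3)B 2/3 unhappy
(1,4)B 1/2 unhappy
(1,6)B 1/1 ok
(1,7)B 2/2 ok
(2,1)B 2/2 ok
(2,2)B 3/4 ok
(2,3)R 1/3 unhappy
(2,4)R 2/3 unhappy
(2,7)B 2/2 ok
(3,2)B 2/2 ok
(3,4)R 2/3 unhappy
(3,5)R 3/3 ok
(3,6)R 1/2 unhappy
(3,7)B 1/2 unhappy
(4,1)B 1/1 ok
(4,2)B 2/2 ok
(4,4)B 0/2 unhappy
(4,5)R 1/2 unhappy
Unsatisfied: (1,3), (1,4), (2,3), (2,4), (3,4), (3,6), (3,7), (4,4), (4,5) — 9 in total.

9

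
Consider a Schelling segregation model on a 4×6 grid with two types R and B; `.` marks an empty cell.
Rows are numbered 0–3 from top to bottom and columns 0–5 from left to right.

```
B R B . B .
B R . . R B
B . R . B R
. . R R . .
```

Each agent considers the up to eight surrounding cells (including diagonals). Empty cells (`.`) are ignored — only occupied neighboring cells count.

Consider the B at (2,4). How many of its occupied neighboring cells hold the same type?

Occupied neighbors of (2,4): (1,4)=R, (1,5)=B, (2,5)=R, (3,3)=R.
Same type (B): 1 of 4.

1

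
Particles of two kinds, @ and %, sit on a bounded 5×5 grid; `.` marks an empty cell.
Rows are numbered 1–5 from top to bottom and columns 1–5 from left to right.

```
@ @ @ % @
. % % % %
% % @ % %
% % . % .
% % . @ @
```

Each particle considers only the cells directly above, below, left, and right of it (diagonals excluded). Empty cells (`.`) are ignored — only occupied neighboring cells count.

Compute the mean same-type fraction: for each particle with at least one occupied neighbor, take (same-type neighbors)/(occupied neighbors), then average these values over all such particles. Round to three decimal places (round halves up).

(1,1)@ 1/1
(1,2)@ 2/3
(1,3)@ 1/3
(1,4)% 1/3
(1,5)@ 0/2
(2,2)% 2/3
(2,3)% 2/4
(2,4)% 4/4
(2,5)% 2/3
(3,1)% 2/2
(3,2)% 3/4
(3,3)@ 0/3
(3,4)% 3/4
(3,5)% 2/2
(4,1)% 3/3
(4,2)% 3/3
(4,4)% 1/2
(5,1)% 2/2
(5,2)% 2/2
(5,4)@ 1/2
(5,5)@ 1/1
Sum over 21 particles: 1/1 + 2/3 + 1/3 + 1/3 + 0/2 + 2/3 + 2/4 + 4/4 + 2/3 + 2/2 + 3/4 + 0/3 + 3/4 + 2/2 + 3/3 + 3/3 + 1/2 + 2/2 + 2/2 + 1/2 + 1/1 = 44/3; mean = 44/3 ÷ 21 = 44/63 = 0.698412… → 0.698.

0.698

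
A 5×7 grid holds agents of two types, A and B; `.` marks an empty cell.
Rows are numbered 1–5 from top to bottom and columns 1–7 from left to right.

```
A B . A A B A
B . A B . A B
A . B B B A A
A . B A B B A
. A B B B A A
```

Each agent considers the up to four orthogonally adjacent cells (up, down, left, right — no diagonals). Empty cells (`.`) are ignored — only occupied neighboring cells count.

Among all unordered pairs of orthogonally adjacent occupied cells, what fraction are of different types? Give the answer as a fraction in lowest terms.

22/39

Scan each occupied cell's neighbors to the right and below so each pair is counted once.
From row 1: 7 unlike of 8 pairs (running 7/8).
From row 2: 5 unlike of 7 pairs (running 12/15).
From row 3: 3 unlike of 10 pairs (running 15/25).
From row 4: 5 unlike of 9 pairs (running 20/34).
From row 5: 2 unlike of 5 pairs (running 22/39).
Total adjacent occupied pairs: 39; unlike-type pairs: 22.
22/39 is already in lowest terms.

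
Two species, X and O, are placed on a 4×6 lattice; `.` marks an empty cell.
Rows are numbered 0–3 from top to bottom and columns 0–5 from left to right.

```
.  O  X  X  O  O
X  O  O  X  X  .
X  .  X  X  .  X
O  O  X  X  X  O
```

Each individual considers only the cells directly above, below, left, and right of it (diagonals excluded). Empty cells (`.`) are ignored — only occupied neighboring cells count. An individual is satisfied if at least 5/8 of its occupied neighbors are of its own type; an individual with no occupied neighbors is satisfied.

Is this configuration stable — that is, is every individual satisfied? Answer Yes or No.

Row 0: (0,1)O 1/2 not · (0,2)X 1/3 not · (0,3)X 2/3 satisfied · (0,4)O 1/3 not · (0,5)O 1/1 satisfied
Row 1: (1,0)X 1/2 not · (1,1)O 2/3 satisfied · (1,2)O 1/4 not · (1,3)X 3/4 satisfied · (1,4)X 1/2 not
Row 2: (2,0)X 1/2 not · (2,2)X 2/3 satisfied · (2,3)X 3/3 satisfied · (2,5)X 0/1 not
Row 3: (3,0)O 1/2 not · (3,1)O 1/2 not · (3,2)X 2/3 satisfied · (3,3)X 3/3 satisfied · (3,4)X 1/2 not · (3,5)O 0/2 not
For instance (0,1) has only 1/2 same-type neighbors, below 5/8.

No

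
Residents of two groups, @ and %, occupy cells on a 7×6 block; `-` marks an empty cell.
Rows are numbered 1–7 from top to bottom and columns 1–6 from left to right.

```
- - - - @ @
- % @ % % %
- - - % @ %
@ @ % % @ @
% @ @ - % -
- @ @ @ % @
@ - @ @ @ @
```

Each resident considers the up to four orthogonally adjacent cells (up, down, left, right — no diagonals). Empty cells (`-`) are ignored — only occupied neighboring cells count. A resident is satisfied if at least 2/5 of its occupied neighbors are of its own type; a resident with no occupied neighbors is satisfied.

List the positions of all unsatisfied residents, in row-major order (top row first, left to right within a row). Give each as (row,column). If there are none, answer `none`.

(2,2), (2,3), (3,5), (3,6), (4,3), (5,1), (6,5)

Row 1: (1,5)@ 1/2 ✓ · (1,6)@ 1/2 ✓
Row 2: (2,2)% 0/1 ✗ · (2,3)@ 0/2 ✗ · (2,4)% 2/3 ✓ · (2,5)% 2/4 ✓ · (2,6)% 2/3 ✓
Row 3: (3,4)% 2/3 ✓ · (3,5)@ 1/4 ✗ · (3,6)% 1/3 ✗
Row 4: (4,1)@ 1/2 ✓ · (4,2)@ 2/3 ✓ · (4,3)% 1/3 ✗ · (4,4)% 2/3 ✓ · (4,5)@ 2/4 ✓ · (4,6)@ 1/2 ✓
Row 5: (5,1)% 0/2 ✗ · (5,2)@ 3/4 ✓ · (5,3)@ 2/3 ✓ · (5,5)% 1/2 ✓
Row 6: (6,2)@ 2/2 ✓ · (6,3)@ 4/4 ✓ · (6,4)@ 2/3 ✓ · (6,5)% 1/4 ✗ · (6,6)@ 1/2 ✓
Row 7: (7,1)@ 0/0 ✓ · (7,3)@ 2/2 ✓ · (7,4)@ 3/3 ✓ · (7,5)@ 2/3 ✓ · (7,6)@ 2/2 ✓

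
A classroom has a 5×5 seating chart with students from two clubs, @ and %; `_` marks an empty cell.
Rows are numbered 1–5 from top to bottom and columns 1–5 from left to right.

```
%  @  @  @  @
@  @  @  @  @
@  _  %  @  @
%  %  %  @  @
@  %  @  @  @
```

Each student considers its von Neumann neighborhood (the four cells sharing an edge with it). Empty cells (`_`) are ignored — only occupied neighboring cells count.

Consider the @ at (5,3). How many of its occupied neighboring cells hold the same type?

Occupied neighbors of (5,3): (4,3)=%, (5,2)=%, (5,4)=@.
Same type (@): 1 of 3.

1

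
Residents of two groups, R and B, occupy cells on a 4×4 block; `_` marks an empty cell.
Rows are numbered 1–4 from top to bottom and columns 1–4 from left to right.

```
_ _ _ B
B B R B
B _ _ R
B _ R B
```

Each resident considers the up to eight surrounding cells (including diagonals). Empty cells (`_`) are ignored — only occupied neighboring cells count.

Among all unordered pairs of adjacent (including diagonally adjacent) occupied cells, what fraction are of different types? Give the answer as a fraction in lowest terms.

Scan each occupied cell's neighbors to the right and below (and the two forward diagonals) so each pair is counted once.
Row 1: B(1,4)–B(2,4)= B(1,4)–R(2,3)≠  → 1/2 unlike.
Row 2: B(2,1)–B(2,2)= B(2,1)–B(3,1)= B(2,2)–R(2,3)≠ B(2,2)–B(3,1)= R(2,3)–B(2,4)≠ R(2,3)–R(3,4)= B(2,4)–R(3,4)≠  → 3/7 unlike.
Row 3: B(3,1)–B(4,1)= R(3,4)–B(4,4)≠ R(3,4)–R(4,3)=  → 1/3 unlike.
Row 4: R(4,3)–B(4,4)≠  → 1/1 unlike.
Total adjacent occupied pairs: 13; unlike-type pairs: 6.
6/13 is already in lowest terms.

6/13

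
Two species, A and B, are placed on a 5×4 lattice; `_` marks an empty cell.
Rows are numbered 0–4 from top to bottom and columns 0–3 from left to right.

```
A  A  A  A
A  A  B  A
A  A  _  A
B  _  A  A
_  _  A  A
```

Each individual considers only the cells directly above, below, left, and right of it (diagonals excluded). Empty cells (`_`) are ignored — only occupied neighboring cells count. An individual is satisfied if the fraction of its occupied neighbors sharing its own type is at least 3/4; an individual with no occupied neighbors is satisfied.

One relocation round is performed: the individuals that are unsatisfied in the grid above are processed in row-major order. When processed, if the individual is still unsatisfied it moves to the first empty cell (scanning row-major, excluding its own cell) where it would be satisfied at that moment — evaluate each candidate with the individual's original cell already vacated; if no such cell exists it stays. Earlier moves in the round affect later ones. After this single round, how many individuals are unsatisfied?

0

Initially unsatisfied (in order): (0,2), (1,2), (1,3), (2,0), (3,0).
  (0,2) → (2,2).
  (1,2) → (4,0).
  (1,3): now satisfied by earlier moves; stays.
  (2,0) → (0,2).
  (3,0): now satisfied by earlier moves; stays.
Resulting grid:
A A A A
A A _ A
_ A A A
B _ A A
B _ A A
All satisfied now.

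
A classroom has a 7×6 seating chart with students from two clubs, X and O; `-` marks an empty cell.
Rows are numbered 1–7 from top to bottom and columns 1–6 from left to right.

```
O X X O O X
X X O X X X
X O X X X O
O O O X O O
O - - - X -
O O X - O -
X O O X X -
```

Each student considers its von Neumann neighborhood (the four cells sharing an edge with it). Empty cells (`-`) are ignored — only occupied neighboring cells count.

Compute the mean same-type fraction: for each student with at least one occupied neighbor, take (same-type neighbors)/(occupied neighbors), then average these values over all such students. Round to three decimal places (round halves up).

(1,1)O 0/2
(1,2)X 2/3
(1,3)X 1/3
(1,4)O 1/3
(1,5)O 1/3
(1,6)X 1/2
(2,1)X 2/3
(2,2)X 2/4
(2,3)O 0/4
(2,4)X 2/4
(2,5)X 3/4
(2,6)X 2/3
(3,1)X 1/3
(3,2)O 1/4
(3,3)X 1/4
(3,4)X 4/4
(3,5)X 2/4
(3,6)O 1/3
(4,1)O 2/3
(4,2)O 3/3
(4,3)O 1/3
(4,4)X 1/3
(4,5)O 1/4
(4,6)O 2/2
(5,1)O 2/2
(5,5)X 0/2
(6,1)O 2/3
(6,2)O 2/3
(6,3)X 0/2
(6,5)O 0/2
(7,1)X 0/2
(7,2)O 2/3
(7,3)O 1/3
(7,4)X 1/2
(7,5)X 1/2
Sum over 35 students: 0/2 + 2/3 + 1/3 + 1/3 + 1/3 + 1/2 + 2/3 + 2/4 + 0/4 + 2/4 + 3/4 + 2/3 + 1/3 + 1/4 + 1/4 + 4/4 + 2/4 + 1/3 + 2/3 + 3/3 + 1/3 + 1/3 + 1/4 + 2/2 + 2/2 + 0/2 + 2/3 + 2/3 + 0/2 + 0/2 + 0/2 + 2/3 + 1/3 + 1/2 + 1/2 = 95/6; mean = 95/6 ÷ 35 = 19/42 = 0.452380… → 0.452.

0.452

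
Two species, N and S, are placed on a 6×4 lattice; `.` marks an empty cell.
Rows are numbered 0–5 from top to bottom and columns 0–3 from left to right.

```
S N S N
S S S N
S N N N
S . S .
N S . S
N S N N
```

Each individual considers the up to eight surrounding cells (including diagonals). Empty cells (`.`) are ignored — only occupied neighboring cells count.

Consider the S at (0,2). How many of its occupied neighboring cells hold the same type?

2

Occupied neighbors of (0,2): (0,1)=N, (0,3)=N, (1,1)=S, (1,2)=S, (1,3)=N.
Same type (S): 2 of 5.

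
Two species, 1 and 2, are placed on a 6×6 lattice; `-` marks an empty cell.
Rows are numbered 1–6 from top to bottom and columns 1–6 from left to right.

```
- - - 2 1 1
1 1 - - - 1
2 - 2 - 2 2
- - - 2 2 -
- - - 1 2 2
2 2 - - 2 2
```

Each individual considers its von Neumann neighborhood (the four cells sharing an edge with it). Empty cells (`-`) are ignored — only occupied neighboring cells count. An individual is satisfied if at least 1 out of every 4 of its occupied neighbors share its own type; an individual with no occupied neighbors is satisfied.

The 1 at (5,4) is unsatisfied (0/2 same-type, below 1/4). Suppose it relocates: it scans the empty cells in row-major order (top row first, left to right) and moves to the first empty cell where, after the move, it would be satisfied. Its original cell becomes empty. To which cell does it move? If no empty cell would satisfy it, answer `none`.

(1,1)

Vacating (5,4). Empty cells in order:
  (1,1): 1/1 same-type → satisfied — stop here.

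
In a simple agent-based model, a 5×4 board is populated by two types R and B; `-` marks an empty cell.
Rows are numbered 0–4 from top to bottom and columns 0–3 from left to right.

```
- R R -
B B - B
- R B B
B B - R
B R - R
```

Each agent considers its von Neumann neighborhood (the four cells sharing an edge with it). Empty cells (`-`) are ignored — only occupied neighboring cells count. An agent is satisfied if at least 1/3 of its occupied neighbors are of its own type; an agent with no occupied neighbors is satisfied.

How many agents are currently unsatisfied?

(0,1)R 1/2 satisfied
(0,2)R 1/1 satisfied
(1,0)B 1/1 satisfied
(1,1)B 1/3 satisfied
(1,3)B 1/1 satisfied
(2,1)R 0/3 not
(2,2)B 1/2 satisfied
(2,3)B 2/3 satisfied
(3,0)B 2/2 satisfied
(3,1)B 1/3 satisfied
(3,3)R 1/2 satisfied
(4,0)B 1/2 satisfied
(4,1)R 0/2 not
(4,3)R 1/1 satisfied
Unsatisfied: (2,1), (4,1) — 2 in total.

2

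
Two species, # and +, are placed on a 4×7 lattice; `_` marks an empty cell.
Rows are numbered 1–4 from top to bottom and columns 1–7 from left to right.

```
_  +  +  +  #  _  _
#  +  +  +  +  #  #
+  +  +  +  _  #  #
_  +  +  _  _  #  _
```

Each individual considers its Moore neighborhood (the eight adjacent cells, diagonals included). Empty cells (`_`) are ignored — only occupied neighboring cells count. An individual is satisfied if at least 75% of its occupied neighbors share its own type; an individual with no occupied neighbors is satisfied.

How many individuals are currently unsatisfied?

Row 1: (1,2)+ 3/4 ok · (1,3)+ 5/5 ok · (1,4)+ 4/5 ok · (1,5)# 1/4 unhappy
Row 2: (2,1)# 0/4 unhappy · (2,2)+ 6/7 ok · (2,3)+ 8/8 ok · (2,4)+ 6/7 ok · (2,5)+ 3/6 unhappy · (2,6)# 4/5 ok · (2,7)# 3/3 ok
Row 3: (3,1)+ 3/4 ok · (3,2)+ 6/7 ok · (3,3)+ 7/7 ok · (3,4)+ 5/5 ok · (3,6)# 4/5 ok · (3,7)# 4/4 ok
Row 4: (4,2)+ 4/4 ok · (4,3)+ 4/4 ok · (4,6)# 2/2 ok
Unsatisfied: (1,5), (2,1), (2,5) — 3 in total.

3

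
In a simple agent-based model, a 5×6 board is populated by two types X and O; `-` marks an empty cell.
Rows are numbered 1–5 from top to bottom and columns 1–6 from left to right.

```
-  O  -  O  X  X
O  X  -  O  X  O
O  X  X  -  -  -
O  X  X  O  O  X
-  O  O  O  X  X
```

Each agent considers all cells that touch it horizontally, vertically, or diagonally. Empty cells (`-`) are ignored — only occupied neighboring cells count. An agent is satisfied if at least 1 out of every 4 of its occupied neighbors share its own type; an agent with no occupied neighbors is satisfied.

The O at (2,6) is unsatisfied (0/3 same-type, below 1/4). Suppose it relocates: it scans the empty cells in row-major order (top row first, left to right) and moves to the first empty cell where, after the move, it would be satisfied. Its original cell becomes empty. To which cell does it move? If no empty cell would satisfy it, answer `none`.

Vacating (2,6). Empty cells in order:
  (1,1): 2/3 same-type → satisfied — stop here.

(1,1)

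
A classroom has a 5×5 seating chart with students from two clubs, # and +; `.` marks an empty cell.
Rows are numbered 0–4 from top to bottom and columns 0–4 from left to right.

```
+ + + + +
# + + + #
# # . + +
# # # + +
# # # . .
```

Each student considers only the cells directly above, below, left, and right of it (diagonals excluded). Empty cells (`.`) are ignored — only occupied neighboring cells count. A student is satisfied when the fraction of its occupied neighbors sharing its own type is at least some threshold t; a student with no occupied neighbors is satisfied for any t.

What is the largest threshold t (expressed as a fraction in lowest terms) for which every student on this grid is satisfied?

(0,0)+ 1/2
(0,1)+ 3/3
(0,2)+ 3/3
(0,3)+ 3/3
(0,4)+ 1/2
(1,0)# 1/3
(1,1)+ 2/4
(1,2)+ 3/3
(1,3)+ 3/4
(1,4)# 0/3
(2,0)# 3/3
(2,1)# 2/3
(2,3)+ 3/3
(2,4)+ 2/3
(3,0)# 3/3
(3,1)# 4/4
(3,2)# 2/3
(3,3)+ 2/3
(3,4)+ 2/2
(4,0)# 2/2
(4,1)# 3/3
(4,2)# 2/2
The smallest same-type fraction is 0/3 at (1,4), which reduces to 0/1. Any threshold above that leaves this student unsatisfied.

0/1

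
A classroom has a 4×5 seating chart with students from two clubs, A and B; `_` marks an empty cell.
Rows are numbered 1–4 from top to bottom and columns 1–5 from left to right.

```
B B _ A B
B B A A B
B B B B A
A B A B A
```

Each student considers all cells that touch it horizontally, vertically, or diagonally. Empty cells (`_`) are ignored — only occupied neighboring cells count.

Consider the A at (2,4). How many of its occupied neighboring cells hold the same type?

3

Occupied neighbors of (2,4): (1,4)=A, (1,5)=B, (2,3)=A, (2,5)=B, (3,3)=B, (3,4)=B, (3,5)=A.
Same type (A): 3 of 7.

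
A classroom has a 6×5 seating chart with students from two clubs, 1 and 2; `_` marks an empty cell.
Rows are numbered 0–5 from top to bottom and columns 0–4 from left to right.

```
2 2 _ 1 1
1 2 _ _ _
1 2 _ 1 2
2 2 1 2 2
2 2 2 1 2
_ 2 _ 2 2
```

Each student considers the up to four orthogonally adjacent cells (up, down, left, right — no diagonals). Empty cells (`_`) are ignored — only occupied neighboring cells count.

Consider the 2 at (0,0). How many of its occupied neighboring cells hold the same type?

Occupied neighbors of (0,0): (1,0)=1, (0,1)=2.
Same type (2): 1 of 2.

1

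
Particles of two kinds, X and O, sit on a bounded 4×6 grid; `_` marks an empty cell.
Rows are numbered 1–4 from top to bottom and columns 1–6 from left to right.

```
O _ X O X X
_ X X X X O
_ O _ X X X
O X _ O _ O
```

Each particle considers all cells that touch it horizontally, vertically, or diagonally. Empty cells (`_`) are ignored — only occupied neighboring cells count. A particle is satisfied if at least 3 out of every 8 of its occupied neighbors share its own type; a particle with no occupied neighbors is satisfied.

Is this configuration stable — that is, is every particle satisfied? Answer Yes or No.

No

Row 1: (1,1)O 0/1 ✗ · (1,3)X 3/4 ✓ · (1,4)O 0/5 ✗ · (1,5)X 3/5 ✓ · (1,6)X 2/3 ✓
Row 2: (2,2)X 2/4 ✓ · (2,3)X 4/6 ✓ · (2,4)X 6/7 ✓ · (2,5)X 6/8 ✓ · (2,6)O 0/5 ✗
Row 3: (3,2)O 1/4 ✗ · (3,4)X 4/5 ✓ · (3,5)X 4/7 ✓ · (3,6)X 2/4 ✓
Row 4: (4,1)O 1/2 ✓ · (4,2)X 0/2 ✗ · (4,4)O 0/2 ✗ · (4,6)O 0/2 ✗
For instance (1,1) has only 0/1 same-type neighbors, below 3/8.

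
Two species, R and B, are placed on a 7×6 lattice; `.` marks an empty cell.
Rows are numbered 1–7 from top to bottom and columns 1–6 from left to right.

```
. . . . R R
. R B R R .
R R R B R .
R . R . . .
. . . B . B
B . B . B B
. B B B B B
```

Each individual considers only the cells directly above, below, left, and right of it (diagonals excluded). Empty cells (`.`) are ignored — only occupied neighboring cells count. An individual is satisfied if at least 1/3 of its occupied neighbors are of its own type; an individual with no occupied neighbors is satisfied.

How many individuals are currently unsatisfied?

(1,5)R 2/2 ok
(1,6)R 1/1 ok
(2,2)R 1/2 ok
(2,3)B 0/3 unhappy
(2,4)R 1/3 ok
(2,5)R 3/3 ok
(3,1)R 2/2 ok
(3,2)R 3/3 ok
(3,3)R 2/4 ok
(3,4)B 0/3 unhappy
(3,5)R 1/2 ok
(4,1)R 1/1 ok
(4,3)R 1/1 ok
(5,4)B 0/0 ok
(5,6)B 1/1 ok
(6,1)B 0/0 ok
(6,3)B 1/1 ok
(6,5)B 2/2 ok
(6,6)B 3/3 ok
(7,2)B 1/1 ok
(7,3)B 3/3 ok
(7,4)B 2/2 ok
(7,5)B 3/3 ok
(7,6)B 2/2 ok
Unsatisfied: (2,3), (3,4) — 2 in total.

2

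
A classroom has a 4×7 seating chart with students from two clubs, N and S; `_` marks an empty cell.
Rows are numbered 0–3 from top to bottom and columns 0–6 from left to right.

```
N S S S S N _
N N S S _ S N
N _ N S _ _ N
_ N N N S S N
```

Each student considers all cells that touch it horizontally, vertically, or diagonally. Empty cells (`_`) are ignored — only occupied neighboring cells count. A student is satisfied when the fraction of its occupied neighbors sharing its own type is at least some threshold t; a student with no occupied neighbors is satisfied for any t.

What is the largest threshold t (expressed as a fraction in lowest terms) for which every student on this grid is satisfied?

1/4

(0,0)N 2/3
(0,1)S 2/5
(0,2)S 4/5
(0,3)S 4/4
(0,4)S 3/4
(0,5)N 1/3
(1,0)N 3/4
(1,1)N 4/7
(1,2)S 5/7
(1,3)S 5/6
(1,5)S 1/4
(1,6)N 2/3
(2,0)N 3/3
(2,2)N 4/7
(2,3)S 3/6
(2,6)N 2/4
(3,1)N 3/3
(3,2)N 3/4
(3,3)N 2/4
(3,4)S 2/3
(3,5)S 1/3
(3,6)N 1/2
The smallest same-type fraction is 1/4 at (1,5), which reduces to 1/4. Any threshold above that leaves this student unsatisfied.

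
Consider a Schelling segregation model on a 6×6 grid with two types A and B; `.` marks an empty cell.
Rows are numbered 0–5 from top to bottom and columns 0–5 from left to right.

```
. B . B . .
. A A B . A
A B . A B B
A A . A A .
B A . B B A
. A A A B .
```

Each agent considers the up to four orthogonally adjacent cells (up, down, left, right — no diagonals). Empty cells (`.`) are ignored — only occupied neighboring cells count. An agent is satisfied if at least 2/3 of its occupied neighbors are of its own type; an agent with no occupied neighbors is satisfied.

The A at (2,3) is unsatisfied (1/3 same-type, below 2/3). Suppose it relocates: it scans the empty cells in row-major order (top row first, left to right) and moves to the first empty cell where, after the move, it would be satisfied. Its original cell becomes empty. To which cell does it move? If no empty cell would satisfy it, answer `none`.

Vacating (2,3). Empty cells in order:
  (0,0): 0/1 same-type → still unsatisfied.
  (0,2): 1/3 same-type → still unsatisfied.
  (0,4): 0/1 same-type → still unsatisfied.
  (0,5): 1/1 same-type → satisfied — stop here.

(0,5)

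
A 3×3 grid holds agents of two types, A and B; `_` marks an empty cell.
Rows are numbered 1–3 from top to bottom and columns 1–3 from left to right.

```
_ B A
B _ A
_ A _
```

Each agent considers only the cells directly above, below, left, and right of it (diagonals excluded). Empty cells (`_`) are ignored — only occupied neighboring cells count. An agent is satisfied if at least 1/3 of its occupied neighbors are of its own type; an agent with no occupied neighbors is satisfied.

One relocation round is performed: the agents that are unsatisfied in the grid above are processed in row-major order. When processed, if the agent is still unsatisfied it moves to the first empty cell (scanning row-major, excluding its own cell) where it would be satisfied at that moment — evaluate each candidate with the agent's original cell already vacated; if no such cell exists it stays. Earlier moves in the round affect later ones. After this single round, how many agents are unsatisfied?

0

Initially unsatisfied (in order): (1,2).
  (1,2) → (1,1).
Resulting grid:
B _ A
B _ A
_ A _
All satisfied now.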